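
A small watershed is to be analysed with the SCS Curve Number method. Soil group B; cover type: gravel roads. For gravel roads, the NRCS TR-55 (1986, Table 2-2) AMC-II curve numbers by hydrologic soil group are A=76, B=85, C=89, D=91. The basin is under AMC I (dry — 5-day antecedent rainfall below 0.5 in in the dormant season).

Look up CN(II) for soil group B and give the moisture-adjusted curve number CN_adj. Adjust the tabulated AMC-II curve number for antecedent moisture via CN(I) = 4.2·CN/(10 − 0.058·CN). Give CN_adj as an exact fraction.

CN_adj = 11900/169 ≈ 70.414

NRCS table: gravel roads, soil group B → CN(II) = 85
CN(I) from CN(II)=85: (4.2·85)/(10 − 0.058·85) = 11900/169 ≈ 70.414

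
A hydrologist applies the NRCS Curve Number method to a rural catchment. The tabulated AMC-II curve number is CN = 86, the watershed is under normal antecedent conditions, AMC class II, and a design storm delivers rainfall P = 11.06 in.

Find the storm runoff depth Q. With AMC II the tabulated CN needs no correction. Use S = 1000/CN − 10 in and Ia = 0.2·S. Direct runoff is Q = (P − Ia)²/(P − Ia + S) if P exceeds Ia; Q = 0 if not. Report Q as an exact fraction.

Q = 76091463/8163550 in ≈ 9.321 in

Average conditions: CN = 86 (no AMC adjustment).
S = 1000/86 − 10 = 70/43 in ≈ 1.628 in
Ia = 0.2S: 0.2·1.628 = 0.326 in (exactly 14/43)
Since P=11.060 > Ia=0.326: effective rainfall P−Ia = 23079/2150 in
Q = (23079/2150)²/((23079/2150) + 70/43) = (532640241/4622500)/(26579/2150) = 76091463/8163550 in ≈ 9.321 in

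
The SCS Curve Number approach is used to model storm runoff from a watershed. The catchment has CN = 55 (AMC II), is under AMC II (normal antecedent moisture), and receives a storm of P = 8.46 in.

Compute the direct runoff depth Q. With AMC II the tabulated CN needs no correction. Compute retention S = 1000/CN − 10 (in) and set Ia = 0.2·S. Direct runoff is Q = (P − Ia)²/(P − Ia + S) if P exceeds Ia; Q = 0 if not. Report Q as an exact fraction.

Q = 1565001/504350 in ≈ 3.103 in

AMC II — tabulated CN = 55 applies directly.
Max retention: S = 1000/55 − 10 = 90/11 in (≈ 8.182 in)
Initial abstraction Ia = S/5 = (90/11)/5 = 18/11 ≈ 1.636 in
Excess rainfall: 8.460 − 1.636 = 6.824 in; P > Ia so Q > 0
Q: (3753/550)² ÷ (8253/550) = 1565001/504350 in (≈ 3.103 in)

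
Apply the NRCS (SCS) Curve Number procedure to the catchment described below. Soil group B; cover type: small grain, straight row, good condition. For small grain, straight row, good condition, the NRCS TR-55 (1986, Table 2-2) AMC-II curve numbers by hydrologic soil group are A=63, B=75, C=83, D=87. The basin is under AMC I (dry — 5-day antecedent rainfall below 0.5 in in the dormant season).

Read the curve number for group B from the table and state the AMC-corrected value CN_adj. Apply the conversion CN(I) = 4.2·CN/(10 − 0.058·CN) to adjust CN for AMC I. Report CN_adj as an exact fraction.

NRCS table: small grain, straight row, good condition, soil group B → CN(II) = 75
CN(I) from CN(II)=75: (4.2·75)/(10 − 0.058·75) = 6300/113 ≈ 55.752

CN_adj = 6300/113 ≈ 55.752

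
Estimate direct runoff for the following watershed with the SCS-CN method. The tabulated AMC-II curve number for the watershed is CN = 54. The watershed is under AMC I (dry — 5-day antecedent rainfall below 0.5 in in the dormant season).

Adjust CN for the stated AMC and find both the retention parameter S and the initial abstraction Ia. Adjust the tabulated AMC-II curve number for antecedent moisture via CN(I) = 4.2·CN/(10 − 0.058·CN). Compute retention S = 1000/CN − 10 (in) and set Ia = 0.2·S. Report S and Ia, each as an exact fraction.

Adjust CN=54 to AMC I: 4.2·54/(10 − 0.058·54) → (1134/5) ÷ (1717/250) = 56700/1717 ≈ 33.023
S = 1000/(56700/1717) − 10 = 11500/567 in ≈ 20.282 in
Ia = 0.2·(11500/567) = 2300/567 in ≈ 4.056 in

S = 11500/567 in ≈ 20.282 in; Ia = 2300/567 in ≈ 4.056 in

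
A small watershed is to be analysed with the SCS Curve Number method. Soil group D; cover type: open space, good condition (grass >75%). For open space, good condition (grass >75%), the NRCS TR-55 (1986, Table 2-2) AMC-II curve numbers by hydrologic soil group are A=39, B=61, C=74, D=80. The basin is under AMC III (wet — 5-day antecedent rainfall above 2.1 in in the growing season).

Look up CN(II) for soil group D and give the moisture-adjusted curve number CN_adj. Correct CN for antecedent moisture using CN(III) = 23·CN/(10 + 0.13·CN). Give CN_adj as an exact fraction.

CN_adj = 4600/51 ≈ 90.196

NRCS table: open space, good condition (grass >75%), soil group D → CN(II) = 80
Wet (AMC III): CN(III) = 23·80/(10 + 0.13·80) = 1840/(102/5) = 4600/51 ≈ 90.196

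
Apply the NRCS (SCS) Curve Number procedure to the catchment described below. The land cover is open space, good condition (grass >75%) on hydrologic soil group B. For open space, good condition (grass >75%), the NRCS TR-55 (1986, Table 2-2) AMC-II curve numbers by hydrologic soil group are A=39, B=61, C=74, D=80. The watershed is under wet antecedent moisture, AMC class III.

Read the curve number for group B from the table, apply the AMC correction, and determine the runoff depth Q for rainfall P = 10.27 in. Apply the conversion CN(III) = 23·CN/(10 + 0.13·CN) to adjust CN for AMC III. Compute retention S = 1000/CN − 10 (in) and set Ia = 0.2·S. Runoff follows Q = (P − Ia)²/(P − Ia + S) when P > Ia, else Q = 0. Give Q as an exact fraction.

NRCS table: open space, good condition (grass >75%), soil group B → CN(II) = 61
CN(III) from CN(II)=61: (23·61)/(10 + 0.13·61) = 140300/1793 ≈ 78.249
Max retention: S = 1000/(140300/1793) − 10 = 3900/1403 in (≈ 2.780 in)
Ia = 0.2·(3900/1403) = 780/1403 in ≈ 0.556 in
P − Ia = 10.270 − 0.556 = 1362881/140300 ≈ 9.714 in (> 0, runoff occurs)
Q: (1362881/140300)² ÷ (1752881/140300) = 142880355397/18917631100 in (≈ 7.553 in)

Q = 142880355397/18917631100 in ≈ 7.553 in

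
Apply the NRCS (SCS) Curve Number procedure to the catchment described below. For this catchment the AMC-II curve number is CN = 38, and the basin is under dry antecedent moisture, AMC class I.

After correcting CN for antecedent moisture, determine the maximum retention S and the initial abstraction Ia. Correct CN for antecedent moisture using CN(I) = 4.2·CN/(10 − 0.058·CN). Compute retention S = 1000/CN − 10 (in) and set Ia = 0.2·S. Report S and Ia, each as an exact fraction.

S = 15500/399 in ≈ 38.847 in; Ia = 3100/399 in ≈ 7.769 in

CN(I) from CN(II)=38: (4.2·38)/(10 − 0.058·38) = 39900/1949 ≈ 20.472
Retention S: 1000/CN − 10 with CN=20.472 → S = 15500/399 ≈ 38.847 in
Ia = 0.2·(15500/399) = 3100/399 in ≈ 7.769 in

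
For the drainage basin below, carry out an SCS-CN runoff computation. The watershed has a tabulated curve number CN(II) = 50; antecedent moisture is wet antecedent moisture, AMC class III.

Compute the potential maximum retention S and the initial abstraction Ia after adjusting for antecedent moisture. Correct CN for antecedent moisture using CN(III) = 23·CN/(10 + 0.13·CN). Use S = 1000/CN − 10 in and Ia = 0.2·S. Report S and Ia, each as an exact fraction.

CN(III) from CN(II)=50: (23·50)/(10 + 0.13·50) = 2300/33 ≈ 69.697
S = 1000/(2300/33) − 10 = 100/23 in ≈ 4.348 in
Ia = 0.2·(100/23) = 20/23 in ≈ 0.870 in

S = 100/23 in ≈ 4.348 in; Ia = 20/23 in ≈ 0.870 in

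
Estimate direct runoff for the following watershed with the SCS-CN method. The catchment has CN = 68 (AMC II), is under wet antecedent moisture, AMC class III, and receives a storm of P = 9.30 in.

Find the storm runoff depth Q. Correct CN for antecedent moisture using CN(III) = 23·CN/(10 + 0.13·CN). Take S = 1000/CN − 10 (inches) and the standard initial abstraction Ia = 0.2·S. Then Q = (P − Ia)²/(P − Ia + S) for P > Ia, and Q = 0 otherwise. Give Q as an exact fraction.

Adjust CN=68 to AMC III: 23·68/(10 + 0.13·68) → 1564 ÷ (471/25) = 39100/471 ≈ 83.015
Retention S: 1000/CN − 10 with CN=83.015 → S = 800/391 ≈ 2.046 in
Ia = 0.2S: 0.2·2.046 = 0.409 in (exactly 160/391)
P − Ia = 9.300 − 0.409 = 34763/3910 ≈ 8.891 in (> 0, runoff occurs)
Q = (34763/3910)²/((34763/3910) + 800/391) = (1208466169/15288100)/(42763/3910) = 1208466169/167203330 in ≈ 7.228 in

Q = 1208466169/167203330 in ≈ 7.228 in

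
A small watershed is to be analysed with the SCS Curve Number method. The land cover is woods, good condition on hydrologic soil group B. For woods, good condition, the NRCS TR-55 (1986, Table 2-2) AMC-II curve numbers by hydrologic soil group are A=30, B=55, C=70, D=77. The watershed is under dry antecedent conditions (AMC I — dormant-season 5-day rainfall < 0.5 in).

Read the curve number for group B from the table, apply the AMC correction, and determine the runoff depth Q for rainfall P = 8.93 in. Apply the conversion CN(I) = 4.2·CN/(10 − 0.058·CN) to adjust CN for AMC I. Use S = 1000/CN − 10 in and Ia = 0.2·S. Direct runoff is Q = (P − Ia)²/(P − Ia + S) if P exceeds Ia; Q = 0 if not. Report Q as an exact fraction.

NRCS table: woods, good condition, soil group B → CN(II) = 55
Dry (AMC I): CN(I) = 4.2·55/(10 − 0.058·55) = 231/(681/100) = 7700/227 ≈ 33.921
S = 1000/(7700/227) − 10 = 1500/77 in ≈ 19.481 in
Ia = 0.2·(1500/77) = 300/77 in ≈ 3.896 in
P − Ia = 8.930 − 3.896 = 38761/7700 ≈ 5.034 in (> 0, runoff occurs)
Q: (38761/7700)² ÷ (188761/7700) = 1502415121/1453459700 in (≈ 1.034 in)

Q = 1502415121/1453459700 in ≈ 1.034 in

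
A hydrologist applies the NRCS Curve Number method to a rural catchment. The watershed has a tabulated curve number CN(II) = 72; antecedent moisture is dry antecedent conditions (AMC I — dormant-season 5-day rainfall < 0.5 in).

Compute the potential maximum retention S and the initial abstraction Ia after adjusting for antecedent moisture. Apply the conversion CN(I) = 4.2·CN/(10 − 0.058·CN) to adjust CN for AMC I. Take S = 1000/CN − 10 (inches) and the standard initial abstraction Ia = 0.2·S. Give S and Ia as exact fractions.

S = 250/27 in ≈ 9.259 in; Ia = 50/27 in ≈ 1.852 in

CN(I) from CN(II)=72: (4.2·72)/(10 − 0.058·72) = 675/13 ≈ 51.923
Max retention: S = 1000/(675/13) − 10 = 250/27 in (≈ 9.259 in)
Ia = 0.2·(250/27) = 50/27 in ≈ 1.852 in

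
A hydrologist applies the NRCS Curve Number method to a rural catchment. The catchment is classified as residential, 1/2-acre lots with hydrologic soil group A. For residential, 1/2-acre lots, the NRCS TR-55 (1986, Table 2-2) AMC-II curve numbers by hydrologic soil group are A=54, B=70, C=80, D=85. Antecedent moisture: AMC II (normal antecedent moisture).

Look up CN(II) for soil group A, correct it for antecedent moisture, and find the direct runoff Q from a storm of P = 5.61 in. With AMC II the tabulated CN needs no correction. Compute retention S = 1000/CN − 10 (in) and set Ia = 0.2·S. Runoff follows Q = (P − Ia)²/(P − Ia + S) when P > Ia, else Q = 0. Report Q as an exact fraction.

NRCS table: residential, 1/2-acre lots, soil group A → CN(II) = 54
Average conditions: CN = 54 (no AMC adjustment).
Retention S: 1000/CN − 10 with CN=54.000 → S = 230/27 ≈ 8.519 in
Ia = 0.2S: 0.2·8.519 = 1.704 in (exactly 46/27)
Since P=5.610 > Ia=1.704: effective rainfall P−Ia = 10547/2700 in
Q = (10547/2700)²/((10547/2700) + 230/27) = (111239209/7290000)/(33547/2700) = 111239209/90576900 in ≈ 1.228 in

Q = 111239209/90576900 in ≈ 1.228 in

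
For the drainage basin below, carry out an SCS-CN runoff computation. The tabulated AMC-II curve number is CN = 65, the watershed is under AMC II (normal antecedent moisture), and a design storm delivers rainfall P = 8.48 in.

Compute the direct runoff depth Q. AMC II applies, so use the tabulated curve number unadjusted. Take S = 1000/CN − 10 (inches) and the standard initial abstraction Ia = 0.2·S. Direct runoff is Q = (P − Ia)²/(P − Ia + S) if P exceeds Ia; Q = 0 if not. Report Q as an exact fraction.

Q = 1447209/337675 in ≈ 4.286 in

Average conditions: CN = 65 (no AMC adjustment).
Retention S: 1000/CN − 10 with CN=65.000 → S = 70/13 ≈ 5.385 in
Initial abstraction Ia = S/5 = (70/13)/5 = 14/13 ≈ 1.077 in
Excess rainfall: 8.480 − 1.077 = 7.403 in; P > Ia so Q > 0
Q = (2406/325)²/((2406/325) + 70/13) = (5788836/105625)/(4156/325) = 1447209/337675 in ≈ 4.286 in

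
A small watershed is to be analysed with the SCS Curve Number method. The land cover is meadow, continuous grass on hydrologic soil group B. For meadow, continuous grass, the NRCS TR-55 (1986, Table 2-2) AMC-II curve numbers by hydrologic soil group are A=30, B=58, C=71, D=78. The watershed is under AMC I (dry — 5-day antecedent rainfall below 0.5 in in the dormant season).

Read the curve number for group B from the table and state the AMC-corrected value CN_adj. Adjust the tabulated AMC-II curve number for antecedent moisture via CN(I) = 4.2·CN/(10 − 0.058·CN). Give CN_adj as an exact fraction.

NRCS table: meadow, continuous grass, soil group B → CN(II) = 58
Dry (AMC I): CN(I) = 4.2·58/(10 − 0.058·58) = (1218/5)/(1659/250) = 2900/79 ≈ 36.709

CN_adj = 2900/79 ≈ 36.709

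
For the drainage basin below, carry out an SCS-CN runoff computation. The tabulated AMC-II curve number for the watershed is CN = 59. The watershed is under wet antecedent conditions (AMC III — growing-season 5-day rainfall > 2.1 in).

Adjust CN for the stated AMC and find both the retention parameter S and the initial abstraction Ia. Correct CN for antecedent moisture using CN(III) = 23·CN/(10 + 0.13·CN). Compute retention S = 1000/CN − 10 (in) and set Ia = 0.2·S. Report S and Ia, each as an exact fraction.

Adjust CN=59 to AMC III: 23·59/(10 + 0.13·59) → 1357 ÷ (1767/100) = 135700/1767 ≈ 76.797
Max retention: S = 1000/(135700/1767) − 10 = 4100/1357 in (≈ 3.021 in)
Ia = 0.2·(4100/1357) = 820/1357 in ≈ 0.604 in

S = 4100/1357 in ≈ 3.021 in; Ia = 820/1357 in ≈ 0.604 in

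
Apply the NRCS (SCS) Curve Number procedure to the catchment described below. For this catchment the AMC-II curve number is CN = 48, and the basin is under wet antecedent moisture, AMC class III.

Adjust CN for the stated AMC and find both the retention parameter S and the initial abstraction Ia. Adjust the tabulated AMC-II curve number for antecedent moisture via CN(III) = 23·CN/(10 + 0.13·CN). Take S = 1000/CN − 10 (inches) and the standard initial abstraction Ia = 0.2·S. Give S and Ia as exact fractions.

S = 325/69 in ≈ 4.710 in; Ia = 65/69 in ≈ 0.942 in

Wet (AMC III): CN(III) = 23·48/(10 + 0.13·48) = 1104/(406/25) = 13800/203 ≈ 67.980
S = 1000/(13800/203) − 10 = 325/69 in ≈ 4.710 in
Ia = 0.2S: 0.2·4.710 = 0.942 in (exactly 65/69)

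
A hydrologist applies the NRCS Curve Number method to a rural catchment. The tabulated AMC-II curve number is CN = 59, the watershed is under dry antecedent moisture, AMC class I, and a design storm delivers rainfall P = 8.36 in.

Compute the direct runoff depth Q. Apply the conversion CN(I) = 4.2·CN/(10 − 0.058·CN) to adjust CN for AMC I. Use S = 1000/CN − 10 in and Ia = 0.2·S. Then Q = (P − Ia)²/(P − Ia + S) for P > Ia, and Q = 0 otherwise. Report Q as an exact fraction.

Q = 24476915401/20720757225 in ≈ 1.181 in

Adjust CN=59 to AMC I: 4.2·59/(10 − 0.058·59) → (1239/5) ÷ (3289/500) = 123900/3289 ≈ 37.671
S = 1000/(123900/3289) − 10 = 20500/1239 in ≈ 16.546 in
Initial abstraction Ia = S/5 = (20500/1239)/5 = 4100/1239 ≈ 3.309 in
Since P=8.360 > Ia=3.309: effective rainfall P−Ia = 156451/30975 in
Q = (156451/30975)²/((156451/30975) + 20500/1239) = (24476915401/959450625)/(668951/30975) = 24476915401/20720757225 in ≈ 1.181 in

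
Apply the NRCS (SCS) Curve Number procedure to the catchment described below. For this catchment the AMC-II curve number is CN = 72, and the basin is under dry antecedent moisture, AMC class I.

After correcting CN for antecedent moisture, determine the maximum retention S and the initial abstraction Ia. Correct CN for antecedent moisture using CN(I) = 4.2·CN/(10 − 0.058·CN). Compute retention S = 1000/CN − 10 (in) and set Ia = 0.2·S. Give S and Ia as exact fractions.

Adjust CN=72 to AMC I: 4.2·72/(10 − 0.058·72) → (1512/5) ÷ (728/125) = 675/13 ≈ 51.923
Retention S: 1000/CN − 10 with CN=51.923 → S = 250/27 ≈ 9.259 in
Initial abstraction Ia = S/5 = (250/27)/5 = 50/27 ≈ 1.852 in

S = 250/27 in ≈ 9.259 in; Ia = 50/27 in ≈ 1.852 in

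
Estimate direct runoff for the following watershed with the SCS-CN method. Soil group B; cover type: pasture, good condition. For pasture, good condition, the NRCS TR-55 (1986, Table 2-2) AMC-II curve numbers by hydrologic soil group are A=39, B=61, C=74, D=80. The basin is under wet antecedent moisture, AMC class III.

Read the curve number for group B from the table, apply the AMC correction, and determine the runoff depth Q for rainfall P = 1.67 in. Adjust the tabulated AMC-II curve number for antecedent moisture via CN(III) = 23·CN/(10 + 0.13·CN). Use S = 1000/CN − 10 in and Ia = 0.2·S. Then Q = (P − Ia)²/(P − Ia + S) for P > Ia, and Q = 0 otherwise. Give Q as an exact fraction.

NRCS table: pasture, good condition, soil group B → CN(II) = 61
Wet (AMC III): CN(III) = 23·61/(10 + 0.13·61) = 1403/(1793/100) = 140300/1793 ≈ 78.249
Retention S: 1000/CN − 10 with CN=78.249 → S = 3900/1403 ≈ 2.780 in
Ia = 0.2·(3900/1403) = 780/1403 in ≈ 0.556 in
Excess rainfall: 1.670 − 0.556 = 1.114 in; P > Ia so Q > 0
Q: (156301/140300)² ÷ (546301/140300) = 24430002601/76646030300 in (≈ 0.319 in)

Q = 24430002601/76646030300 in ≈ 0.319 in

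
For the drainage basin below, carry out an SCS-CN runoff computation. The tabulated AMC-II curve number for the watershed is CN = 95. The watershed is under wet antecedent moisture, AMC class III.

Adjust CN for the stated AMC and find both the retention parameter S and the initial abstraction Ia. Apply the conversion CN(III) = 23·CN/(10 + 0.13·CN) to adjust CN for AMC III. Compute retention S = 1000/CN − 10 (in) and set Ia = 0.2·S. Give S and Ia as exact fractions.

S = 100/437 in ≈ 0.229 in; Ia = 20/437 in ≈ 0.046 in

Wet (AMC III): CN(III) = 23·95/(10 + 0.13·95) = 2185/(447/20) = 43700/447 ≈ 97.763
Max retention: S = 1000/(43700/447) − 10 = 100/437 in (≈ 0.229 in)
Initial abstraction Ia = S/5 = (100/437)/5 = 20/437 ≈ 0.046 in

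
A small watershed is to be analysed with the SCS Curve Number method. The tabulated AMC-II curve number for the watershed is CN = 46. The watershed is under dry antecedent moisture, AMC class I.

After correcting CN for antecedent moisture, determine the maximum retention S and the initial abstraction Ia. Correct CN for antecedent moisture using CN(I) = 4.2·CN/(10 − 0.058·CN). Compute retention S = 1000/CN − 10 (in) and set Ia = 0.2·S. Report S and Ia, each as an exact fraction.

S = 4500/161 in ≈ 27.950 in; Ia = 900/161 in ≈ 5.590 in

Adjust CN=46 to AMC I: 4.2·46/(10 − 0.058·46) → (966/5) ÷ (1833/250) = 16100/611 ≈ 26.350
S = 1000/(16100/611) − 10 = 4500/161 in ≈ 27.950 in
Ia = 0.2S: 0.2·27.950 = 5.590 in (exactly 900/161)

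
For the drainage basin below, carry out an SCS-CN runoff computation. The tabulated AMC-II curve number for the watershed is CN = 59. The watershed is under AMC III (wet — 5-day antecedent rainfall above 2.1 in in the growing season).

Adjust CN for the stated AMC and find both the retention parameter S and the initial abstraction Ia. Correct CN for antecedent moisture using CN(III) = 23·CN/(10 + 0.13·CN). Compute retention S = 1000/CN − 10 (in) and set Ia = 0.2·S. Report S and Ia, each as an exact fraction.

S = 4100/1357 in ≈ 3.021 in; Ia = 820/1357 in ≈ 0.604 in

Adjust CN=59 to AMC III: 23·59/(10 + 0.13·59) → 1357 ÷ (1767/100) = 135700/1767 ≈ 76.797
Retention S: 1000/CN − 10 with CN=76.797 → S = 4100/1357 ≈ 3.021 in
Initial abstraction Ia = S/5 = (4100/1357)/5 = 820/1357 ≈ 0.604 in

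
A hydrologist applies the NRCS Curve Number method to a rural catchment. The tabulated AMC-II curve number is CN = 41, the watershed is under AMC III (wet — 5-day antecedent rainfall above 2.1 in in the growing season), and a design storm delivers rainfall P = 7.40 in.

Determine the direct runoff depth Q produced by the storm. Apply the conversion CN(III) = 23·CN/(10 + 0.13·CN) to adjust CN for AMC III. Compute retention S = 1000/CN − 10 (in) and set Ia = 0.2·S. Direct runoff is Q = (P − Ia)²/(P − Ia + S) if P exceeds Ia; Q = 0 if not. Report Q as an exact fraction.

CN(III) from CN(II)=41: (23·41)/(10 + 0.13·41) = 94300/1533 ≈ 61.513
S = 1000/(94300/1533) − 10 = 5900/943 in ≈ 6.257 in
Ia = 0.2S: 0.2·6.257 = 1.251 in (exactly 1180/943)
Excess rainfall: 7.400 − 1.251 = 6.149 in; P > Ia so Q > 0
Runoff Q = (P−Ia)²/(P−Ia+S) = (6.149)²/(6.149+6.257) = 840478081/275785065 ≈ 3.048 in

Q = 840478081/275785065 in ≈ 3.048 in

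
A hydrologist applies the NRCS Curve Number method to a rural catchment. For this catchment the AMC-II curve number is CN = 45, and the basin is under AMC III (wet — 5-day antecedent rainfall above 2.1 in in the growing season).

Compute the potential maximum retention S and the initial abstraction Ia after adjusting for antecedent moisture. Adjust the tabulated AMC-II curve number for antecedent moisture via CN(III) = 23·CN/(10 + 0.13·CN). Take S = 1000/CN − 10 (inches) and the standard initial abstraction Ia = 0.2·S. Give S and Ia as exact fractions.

Adjust CN=45 to AMC III: 23·45/(10 + 0.13·45) → 1035 ÷ (317/20) = 20700/317 ≈ 65.300
Retention S: 1000/CN − 10 with CN=65.300 → S = 1100/207 ≈ 5.314 in
Ia = 0.2·(1100/207) = 220/207 in ≈ 1.063 in

S = 1100/207 in ≈ 5.314 in; Ia = 220/207 in ≈ 1.063 in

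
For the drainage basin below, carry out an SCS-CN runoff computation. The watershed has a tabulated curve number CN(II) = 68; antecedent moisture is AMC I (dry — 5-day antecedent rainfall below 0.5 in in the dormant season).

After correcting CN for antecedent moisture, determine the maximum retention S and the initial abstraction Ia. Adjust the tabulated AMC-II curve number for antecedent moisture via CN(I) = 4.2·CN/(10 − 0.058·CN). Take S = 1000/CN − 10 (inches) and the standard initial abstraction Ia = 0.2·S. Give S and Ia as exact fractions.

S = 4000/357 in ≈ 11.204 in; Ia = 800/357 in ≈ 2.241 in

Dry (AMC I): CN(I) = 4.2·68/(10 − 0.058·68) = (1428/5)/(757/125) = 35700/757 ≈ 47.160
Retention S: 1000/CN − 10 with CN=47.160 → S = 4000/357 ≈ 11.204 in
Initial abstraction Ia = S/5 = (4000/357)/5 = 800/357 ≈ 2.241 in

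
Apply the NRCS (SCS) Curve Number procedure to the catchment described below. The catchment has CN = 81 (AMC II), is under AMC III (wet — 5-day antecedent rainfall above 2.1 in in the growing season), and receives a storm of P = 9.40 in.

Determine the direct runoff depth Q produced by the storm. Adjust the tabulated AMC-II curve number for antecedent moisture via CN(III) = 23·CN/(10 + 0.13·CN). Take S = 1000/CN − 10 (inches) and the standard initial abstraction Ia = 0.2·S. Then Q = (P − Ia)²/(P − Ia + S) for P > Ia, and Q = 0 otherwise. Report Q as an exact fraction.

Adjust CN=81 to AMC III: 23·81/(10 + 0.13·81) → 1863 ÷ (2053/100) = 186300/2053 ≈ 90.745
S = 1000/(186300/2053) − 10 = 1900/1863 in ≈ 1.020 in
Initial abstraction Ia = S/5 = (1900/1863)/5 = 380/1863 ≈ 0.204 in
Excess rainfall: 9.400 − 0.204 = 9.196 in; P > Ia so Q > 0
Runoff Q = (P−Ia)²/(P−Ia+S) = (9.196)²/(9.196+1.020) = 7337806921/886424715 ≈ 8.278 in

Q = 7337806921/886424715 in ≈ 8.278 in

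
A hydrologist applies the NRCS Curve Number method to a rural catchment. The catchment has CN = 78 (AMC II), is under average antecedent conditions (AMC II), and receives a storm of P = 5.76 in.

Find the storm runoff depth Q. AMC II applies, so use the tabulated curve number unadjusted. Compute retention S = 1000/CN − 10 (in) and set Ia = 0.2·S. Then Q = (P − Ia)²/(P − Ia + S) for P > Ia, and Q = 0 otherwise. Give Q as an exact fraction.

AMC II — tabulated CN = 78 applies directly.
Retention S: 1000/CN − 10 with CN=78.000 → S = 110/39 ≈ 2.821 in
Ia = 0.2·(110/39) = 22/39 in ≈ 0.564 in
Since P=5.760 > Ia=0.564: effective rainfall P−Ia = 5066/975 in
Q: (5066/975)² ÷ (7816/975) = 6416089/1905150 in (≈ 3.368 in)

Q = 6416089/1905150 in ≈ 3.368 in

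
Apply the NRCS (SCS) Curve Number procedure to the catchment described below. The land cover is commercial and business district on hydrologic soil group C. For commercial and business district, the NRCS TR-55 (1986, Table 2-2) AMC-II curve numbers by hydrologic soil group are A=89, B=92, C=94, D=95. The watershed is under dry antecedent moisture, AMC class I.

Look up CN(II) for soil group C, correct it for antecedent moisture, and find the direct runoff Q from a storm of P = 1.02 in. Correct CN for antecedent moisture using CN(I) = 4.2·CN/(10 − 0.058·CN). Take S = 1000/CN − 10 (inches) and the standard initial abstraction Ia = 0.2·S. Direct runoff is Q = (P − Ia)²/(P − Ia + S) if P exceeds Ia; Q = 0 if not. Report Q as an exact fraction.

NRCS table: commercial and business district, soil group C → CN(II) = 94
Adjust CN=94 to AMC I: 4.2·94/(10 − 0.058·94) → (1974/5) ÷ (1137/250) = 32900/379 ≈ 86.807
Max retention: S = 1000/(32900/379) − 10 = 500/329 in (≈ 1.520 in)
Ia = 0.2S: 0.2·1.520 = 0.304 in (exactly 100/329)
Excess rainfall: 1.020 − 0.304 = 0.716 in; P > Ia so Q > 0
Runoff Q = (P−Ia)²/(P−Ia+S) = (0.716)²/(0.716+1.520) = 138744841/605014550 ≈ 0.229 in

Q = 138744841/605014550 in ≈ 0.229 in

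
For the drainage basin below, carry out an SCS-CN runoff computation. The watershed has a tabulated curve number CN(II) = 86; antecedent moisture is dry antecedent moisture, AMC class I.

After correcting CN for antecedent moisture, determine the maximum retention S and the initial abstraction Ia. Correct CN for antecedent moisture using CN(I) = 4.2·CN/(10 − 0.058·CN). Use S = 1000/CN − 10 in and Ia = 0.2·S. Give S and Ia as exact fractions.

S = 500/129 in ≈ 3.876 in; Ia = 100/129 in ≈ 0.775 in

Adjust CN=86 to AMC I: 4.2·86/(10 − 0.058·86) → (1806/5) ÷ (1253/250) = 12900/179 ≈ 72.067
S = 1000/(12900/179) − 10 = 500/129 in ≈ 3.876 in
Ia = 0.2·(500/129) = 100/129 in ≈ 0.775 in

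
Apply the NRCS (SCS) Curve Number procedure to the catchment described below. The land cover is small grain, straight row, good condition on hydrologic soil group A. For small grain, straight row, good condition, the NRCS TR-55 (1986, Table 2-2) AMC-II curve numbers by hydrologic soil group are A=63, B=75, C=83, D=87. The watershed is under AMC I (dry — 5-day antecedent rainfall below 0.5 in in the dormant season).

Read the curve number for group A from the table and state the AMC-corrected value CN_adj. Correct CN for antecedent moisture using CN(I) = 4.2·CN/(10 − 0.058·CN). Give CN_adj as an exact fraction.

NRCS table: small grain, straight row, good condition, soil group A → CN(II) = 63
Dry (AMC I): CN(I) = 4.2·63/(10 − 0.058·63) = (1323/5)/(3173/500) = 132300/3173 ≈ 41.696

CN_adj = 132300/3173 ≈ 41.696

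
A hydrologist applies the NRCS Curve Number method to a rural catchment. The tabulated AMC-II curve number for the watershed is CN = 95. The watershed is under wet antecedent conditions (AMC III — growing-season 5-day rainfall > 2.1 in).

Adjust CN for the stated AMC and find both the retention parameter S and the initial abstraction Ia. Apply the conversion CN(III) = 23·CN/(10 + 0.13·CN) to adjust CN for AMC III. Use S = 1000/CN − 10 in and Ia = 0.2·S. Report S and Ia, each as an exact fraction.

Adjust CN=95 to AMC III: 23·95/(10 + 0.13·95) → 2185 ÷ (447/20) = 43700/447 ≈ 97.763
Max retention: S = 1000/(43700/447) − 10 = 100/437 in (≈ 0.229 in)
Ia = 0.2·(100/437) = 20/437 in ≈ 0.046 in

S = 100/437 in ≈ 0.229 in; Ia = 20/437 in ≈ 0.046 in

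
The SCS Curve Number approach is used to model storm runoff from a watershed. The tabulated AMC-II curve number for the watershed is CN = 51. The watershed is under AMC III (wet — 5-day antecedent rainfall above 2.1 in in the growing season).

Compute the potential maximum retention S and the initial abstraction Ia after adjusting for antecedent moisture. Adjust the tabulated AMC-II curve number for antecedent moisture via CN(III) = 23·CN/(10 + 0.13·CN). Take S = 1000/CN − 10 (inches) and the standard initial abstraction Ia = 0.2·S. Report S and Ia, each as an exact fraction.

S = 4900/1173 in ≈ 4.177 in; Ia = 980/1173 in ≈ 0.835 in

CN(III) from CN(II)=51: (23·51)/(10 + 0.13·51) = 117300/1663 ≈ 70.535
Retention S: 1000/CN − 10 with CN=70.535 → S = 4900/1173 ≈ 4.177 in
Ia = 0.2·(4900/1173) = 980/1173 in ≈ 0.835 in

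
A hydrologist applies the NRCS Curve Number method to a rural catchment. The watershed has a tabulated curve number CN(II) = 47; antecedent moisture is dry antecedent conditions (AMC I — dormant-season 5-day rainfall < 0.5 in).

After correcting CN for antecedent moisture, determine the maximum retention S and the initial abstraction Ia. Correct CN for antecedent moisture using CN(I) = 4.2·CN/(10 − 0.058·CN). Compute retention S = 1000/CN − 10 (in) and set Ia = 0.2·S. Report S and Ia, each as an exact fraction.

S = 26500/987 in ≈ 26.849 in; Ia = 5300/987 in ≈ 5.370 in

Adjust CN=47 to AMC I: 4.2·47/(10 − 0.058·47) → (987/5) ÷ (3637/500) = 98700/3637 ≈ 27.138
Max retention: S = 1000/(98700/3637) − 10 = 26500/987 in (≈ 26.849 in)
Ia = 0.2·(26500/987) = 5300/987 in ≈ 5.370 in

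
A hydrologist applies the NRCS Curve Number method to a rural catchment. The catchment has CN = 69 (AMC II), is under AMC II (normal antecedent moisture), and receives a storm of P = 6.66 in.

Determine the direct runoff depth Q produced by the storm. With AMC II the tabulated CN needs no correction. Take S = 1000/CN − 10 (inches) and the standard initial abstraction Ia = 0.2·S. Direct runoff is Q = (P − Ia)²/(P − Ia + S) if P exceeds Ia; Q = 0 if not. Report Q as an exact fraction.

CN(II) = 69; AMC II needs no correction.
Max retention: S = 1000/69 − 10 = 310/69 in (≈ 4.493 in)
Ia = 0.2S: 0.2·4.493 = 0.899 in (exactly 62/69)
P − Ia = 6.660 − 0.899 = 19877/3450 ≈ 5.761 in (> 0, runoff occurs)
Runoff Q = (P−Ia)²/(P−Ia+S) = (5.761)²/(5.761+4.493) = 395095129/122050650 ≈ 3.237 in

Q = 395095129/122050650 in ≈ 3.237 in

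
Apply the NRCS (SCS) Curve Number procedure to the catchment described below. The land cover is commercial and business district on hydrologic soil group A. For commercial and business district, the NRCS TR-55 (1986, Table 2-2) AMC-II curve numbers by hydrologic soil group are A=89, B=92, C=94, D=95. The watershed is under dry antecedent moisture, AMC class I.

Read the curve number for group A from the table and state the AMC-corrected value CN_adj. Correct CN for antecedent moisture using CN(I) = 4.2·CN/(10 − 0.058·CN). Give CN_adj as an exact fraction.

CN_adj = 186900/2419 ≈ 77.263

NRCS table: commercial and business district, soil group A → CN(II) = 89
CN(I) from CN(II)=89: (4.2·89)/(10 − 0.058·89) = 186900/2419 ≈ 77.263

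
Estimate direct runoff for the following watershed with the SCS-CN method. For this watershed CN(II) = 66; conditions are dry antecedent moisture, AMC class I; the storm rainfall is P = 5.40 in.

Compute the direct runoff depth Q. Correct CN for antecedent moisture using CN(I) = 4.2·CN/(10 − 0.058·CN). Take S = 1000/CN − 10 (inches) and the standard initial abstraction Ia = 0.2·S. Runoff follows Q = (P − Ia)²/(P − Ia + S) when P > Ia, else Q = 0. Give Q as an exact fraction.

Q = 104264521/182643615 in ≈ 0.571 in

CN(I) from CN(II)=66: (4.2·66)/(10 − 0.058·66) = 69300/1543 ≈ 44.913
Max retention: S = 1000/(69300/1543) − 10 = 8500/693 in (≈ 12.266 in)
Initial abstraction Ia = S/5 = (8500/693)/5 = 1700/693 ≈ 2.453 in
Excess rainfall: 5.400 − 2.453 = 2.947 in; P > Ia so Q > 0
Q = (10211/3465)²/((10211/3465) + 8500/693) = (104264521/12006225)/(52711/3465) = 104264521/182643615 in ≈ 0.571 in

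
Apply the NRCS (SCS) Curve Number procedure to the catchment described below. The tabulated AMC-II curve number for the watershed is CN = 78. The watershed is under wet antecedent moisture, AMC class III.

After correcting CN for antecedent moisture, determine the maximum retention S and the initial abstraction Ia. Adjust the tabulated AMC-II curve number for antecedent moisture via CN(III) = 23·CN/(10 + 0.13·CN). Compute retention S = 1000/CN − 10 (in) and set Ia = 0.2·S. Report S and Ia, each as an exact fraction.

S = 1100/897 in ≈ 1.226 in; Ia = 220/897 in ≈ 0.245 in

CN(III) from CN(II)=78: (23·78)/(10 + 0.13·78) = 89700/1007 ≈ 89.076
Max retention: S = 1000/(89700/1007) − 10 = 1100/897 in (≈ 1.226 in)
Initial abstraction Ia = S/5 = (1100/897)/5 = 220/897 ≈ 0.245 in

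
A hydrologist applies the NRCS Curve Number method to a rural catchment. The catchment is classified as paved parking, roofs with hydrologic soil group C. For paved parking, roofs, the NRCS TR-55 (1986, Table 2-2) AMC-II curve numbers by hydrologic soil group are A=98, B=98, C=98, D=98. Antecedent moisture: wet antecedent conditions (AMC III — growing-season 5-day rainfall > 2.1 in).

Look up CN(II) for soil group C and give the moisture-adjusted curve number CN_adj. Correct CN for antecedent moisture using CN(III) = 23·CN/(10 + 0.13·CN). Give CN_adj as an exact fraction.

NRCS table: paved parking, roofs, soil group C → CN(II) = 98
Wet (AMC III): CN(III) = 23·98/(10 + 0.13·98) = 2254/(1137/50) = 112700/1137 ≈ 99.120

CN_adj = 112700/1137 ≈ 99.120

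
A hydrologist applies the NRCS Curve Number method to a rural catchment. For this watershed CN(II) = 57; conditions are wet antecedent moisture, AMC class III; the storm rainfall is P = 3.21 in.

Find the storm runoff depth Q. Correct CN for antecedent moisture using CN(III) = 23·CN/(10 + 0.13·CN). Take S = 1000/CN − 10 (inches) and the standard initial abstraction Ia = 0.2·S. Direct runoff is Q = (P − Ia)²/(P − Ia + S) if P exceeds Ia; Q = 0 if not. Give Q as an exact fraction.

Q = 112111798561/100269344100 in ≈ 1.118 in

CN(III) from CN(II)=57: (23·57)/(10 + 0.13·57) = 131100/1741 ≈ 75.302
Max retention: S = 1000/(131100/1741) − 10 = 4300/1311 in (≈ 3.280 in)
Initial abstraction Ia = S/5 = (4300/1311)/5 = 860/1311 ≈ 0.656 in
P − Ia = 3.210 − 0.656 = 334831/131100 ≈ 2.554 in (> 0, runoff occurs)
Runoff Q = (P−Ia)²/(P−Ia+S) = (2.554)²/(2.554+3.280) = 112111798561/100269344100 ≈ 1.118 in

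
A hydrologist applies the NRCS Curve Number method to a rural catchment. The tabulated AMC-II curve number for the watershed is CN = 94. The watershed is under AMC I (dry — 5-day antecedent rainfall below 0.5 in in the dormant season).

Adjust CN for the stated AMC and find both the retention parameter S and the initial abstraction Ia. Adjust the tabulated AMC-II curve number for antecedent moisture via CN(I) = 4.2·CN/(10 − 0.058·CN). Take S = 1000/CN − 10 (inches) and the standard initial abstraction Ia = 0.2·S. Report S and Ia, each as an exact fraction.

CN(I) from CN(II)=94: (4.2·94)/(10 − 0.058·94) = 32900/379 ≈ 86.807
Retention S: 1000/CN − 10 with CN=86.807 → S = 500/329 ≈ 1.520 in
Initial abstraction Ia = S/5 = (500/329)/5 = 100/329 ≈ 0.304 in

S = 500/329 in ≈ 1.520 in; Ia = 100/329 in ≈ 0.304 in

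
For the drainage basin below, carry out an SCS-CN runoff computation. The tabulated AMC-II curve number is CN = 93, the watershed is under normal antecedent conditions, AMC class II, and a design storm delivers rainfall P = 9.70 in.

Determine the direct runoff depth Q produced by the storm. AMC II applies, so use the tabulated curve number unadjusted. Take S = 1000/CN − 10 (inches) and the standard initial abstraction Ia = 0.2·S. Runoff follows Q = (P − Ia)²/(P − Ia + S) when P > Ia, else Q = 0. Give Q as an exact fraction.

Q = 78872161/8910330 in ≈ 8.852 in

Average conditions: CN = 93 (no AMC adjustment).
S = 1000/93 − 10 = 70/93 in ≈ 0.753 in
Ia = 0.2S: 0.2·0.753 = 0.151 in (exactly 14/93)
Since P=9.700 > Ia=0.151: effective rainfall P−Ia = 8881/930 in
Q = (8881/930)²/((8881/930) + 70/93) = (78872161/864900)/(9581/930) = 78872161/8910330 in ≈ 8.852 in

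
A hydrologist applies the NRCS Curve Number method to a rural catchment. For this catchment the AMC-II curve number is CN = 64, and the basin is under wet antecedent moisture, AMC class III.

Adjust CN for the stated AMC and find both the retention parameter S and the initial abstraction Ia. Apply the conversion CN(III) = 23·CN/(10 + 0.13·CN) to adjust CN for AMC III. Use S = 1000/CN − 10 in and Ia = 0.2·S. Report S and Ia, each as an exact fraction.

Adjust CN=64 to AMC III: 23·64/(10 + 0.13·64) → 1472 ÷ (458/25) = 18400/229 ≈ 80.349
Retention S: 1000/CN − 10 with CN=80.349 → S = 225/92 ≈ 2.446 in
Initial abstraction Ia = S/5 = (225/92)/5 = 45/92 ≈ 0.489 in

S = 225/92 in ≈ 2.446 in; Ia = 45/92 in ≈ 0.489 in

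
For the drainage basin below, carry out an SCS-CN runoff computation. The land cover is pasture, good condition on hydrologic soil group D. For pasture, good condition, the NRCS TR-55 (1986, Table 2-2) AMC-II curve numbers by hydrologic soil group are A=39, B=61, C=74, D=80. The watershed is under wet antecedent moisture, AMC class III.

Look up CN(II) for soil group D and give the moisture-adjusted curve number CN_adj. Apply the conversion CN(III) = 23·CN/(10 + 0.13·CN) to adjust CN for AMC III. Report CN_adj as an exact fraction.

CN_adj = 4600/51 ≈ 90.196

NRCS table: pasture, good condition, soil group D → CN(II) = 80
Adjust CN=80 to AMC III: 23·80/(10 + 0.13·80) → 1840 ÷ (102/5) = 4600/51 ≈ 90.196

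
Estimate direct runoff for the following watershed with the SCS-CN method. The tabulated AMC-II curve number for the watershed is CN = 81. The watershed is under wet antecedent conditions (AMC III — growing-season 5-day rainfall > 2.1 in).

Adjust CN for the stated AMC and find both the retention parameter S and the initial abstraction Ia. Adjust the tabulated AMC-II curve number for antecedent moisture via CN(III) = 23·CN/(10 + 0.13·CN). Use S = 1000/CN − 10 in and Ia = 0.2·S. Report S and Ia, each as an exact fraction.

Wet (AMC III): CN(III) = 23·81/(10 + 0.13·81) = 1863/(2053/100) = 186300/2053 ≈ 90.745
S = 1000/(186300/2053) − 10 = 1900/1863 in ≈ 1.020 in
Ia = 0.2S: 0.2·1.020 = 0.204 in (exactly 380/1863)

S = 1900/1863 in ≈ 1.020 in; Ia = 380/1863 in ≈ 0.204 in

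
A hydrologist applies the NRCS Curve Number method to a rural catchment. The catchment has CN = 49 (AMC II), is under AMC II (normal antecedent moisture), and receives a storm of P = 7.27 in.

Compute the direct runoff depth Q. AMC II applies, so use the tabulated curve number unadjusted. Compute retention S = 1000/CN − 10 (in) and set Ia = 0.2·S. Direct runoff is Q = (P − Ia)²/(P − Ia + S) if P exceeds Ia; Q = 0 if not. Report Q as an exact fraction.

Q = 646328929/374472700 in ≈ 1.726 in

AMC II — tabulated CN = 49 applies directly.
Retention S: 1000/CN − 10 with CN=49.000 → S = 510/49 ≈ 10.408 in
Ia = 0.2·(510/49) = 102/49 in ≈ 2.082 in
Since P=7.270 > Ia=2.082: effective rainfall P−Ia = 25423/4900 in
Runoff Q = (P−Ia)²/(P−Ia+S) = (5.188)²/(5.188+10.408) = 646328929/374472700 ≈ 1.726 in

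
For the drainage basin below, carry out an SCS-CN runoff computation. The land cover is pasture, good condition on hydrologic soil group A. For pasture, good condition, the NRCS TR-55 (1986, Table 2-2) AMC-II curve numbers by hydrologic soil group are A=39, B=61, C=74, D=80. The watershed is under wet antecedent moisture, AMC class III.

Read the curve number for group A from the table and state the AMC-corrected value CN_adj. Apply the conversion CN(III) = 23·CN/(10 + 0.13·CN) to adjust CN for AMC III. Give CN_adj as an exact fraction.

CN_adj = 89700/1507 ≈ 59.522

NRCS table: pasture, good condition, soil group A → CN(II) = 39
Adjust CN=39 to AMC III: 23·39/(10 + 0.13·39) → 897 ÷ (1507/100) = 89700/1507 ≈ 59.522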